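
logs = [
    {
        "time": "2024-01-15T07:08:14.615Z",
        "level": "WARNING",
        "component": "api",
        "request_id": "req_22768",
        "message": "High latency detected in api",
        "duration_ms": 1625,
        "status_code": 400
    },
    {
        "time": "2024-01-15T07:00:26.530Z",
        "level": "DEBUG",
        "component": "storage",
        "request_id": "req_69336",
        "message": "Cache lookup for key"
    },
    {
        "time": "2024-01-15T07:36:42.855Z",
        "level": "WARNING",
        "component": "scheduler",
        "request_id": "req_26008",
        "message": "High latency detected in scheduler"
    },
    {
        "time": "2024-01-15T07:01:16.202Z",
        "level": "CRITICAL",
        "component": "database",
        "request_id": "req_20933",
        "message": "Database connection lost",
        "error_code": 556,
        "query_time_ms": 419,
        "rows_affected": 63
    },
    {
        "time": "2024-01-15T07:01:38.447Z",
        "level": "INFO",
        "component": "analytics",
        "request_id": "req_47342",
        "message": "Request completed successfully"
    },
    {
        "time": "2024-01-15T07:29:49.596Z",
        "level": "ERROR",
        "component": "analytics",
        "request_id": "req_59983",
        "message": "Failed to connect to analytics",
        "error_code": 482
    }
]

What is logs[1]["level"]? "DEBUG"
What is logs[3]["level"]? "CRITICAL"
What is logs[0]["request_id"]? "req_22768"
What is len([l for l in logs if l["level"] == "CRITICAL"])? 1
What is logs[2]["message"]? "High latency detected in scheduler"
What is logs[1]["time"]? "2024-01-15T07:00:26.530Z"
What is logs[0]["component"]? "api"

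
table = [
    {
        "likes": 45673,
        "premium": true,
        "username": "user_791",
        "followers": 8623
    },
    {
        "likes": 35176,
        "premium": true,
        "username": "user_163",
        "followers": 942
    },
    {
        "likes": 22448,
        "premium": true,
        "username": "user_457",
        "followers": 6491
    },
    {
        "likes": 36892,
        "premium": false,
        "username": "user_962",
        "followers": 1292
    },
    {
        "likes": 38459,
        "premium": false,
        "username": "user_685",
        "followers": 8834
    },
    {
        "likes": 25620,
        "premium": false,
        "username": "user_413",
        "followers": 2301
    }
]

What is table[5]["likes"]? 25620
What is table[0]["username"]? "user_791"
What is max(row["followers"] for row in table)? 8834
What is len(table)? 6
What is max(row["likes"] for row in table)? 45673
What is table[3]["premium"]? False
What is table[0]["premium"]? True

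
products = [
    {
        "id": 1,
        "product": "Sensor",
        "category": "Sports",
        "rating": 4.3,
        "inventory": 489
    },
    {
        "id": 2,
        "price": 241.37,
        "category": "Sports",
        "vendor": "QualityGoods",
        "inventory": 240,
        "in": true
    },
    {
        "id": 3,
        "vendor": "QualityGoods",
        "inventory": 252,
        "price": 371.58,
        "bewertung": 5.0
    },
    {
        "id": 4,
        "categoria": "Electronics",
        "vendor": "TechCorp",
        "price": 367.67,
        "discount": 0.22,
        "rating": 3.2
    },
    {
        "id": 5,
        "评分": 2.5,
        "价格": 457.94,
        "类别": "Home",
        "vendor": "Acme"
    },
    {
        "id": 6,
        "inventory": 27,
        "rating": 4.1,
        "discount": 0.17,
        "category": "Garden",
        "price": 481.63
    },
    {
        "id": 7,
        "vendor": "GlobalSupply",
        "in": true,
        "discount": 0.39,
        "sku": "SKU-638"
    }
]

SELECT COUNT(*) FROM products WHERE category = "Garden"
1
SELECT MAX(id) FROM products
7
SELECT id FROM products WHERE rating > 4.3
[]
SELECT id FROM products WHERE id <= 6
[1, 2, 3, 4, 5, 6]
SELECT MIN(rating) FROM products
3.2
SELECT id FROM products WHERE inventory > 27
[1, 2, 3]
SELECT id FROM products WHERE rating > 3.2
[1, 6]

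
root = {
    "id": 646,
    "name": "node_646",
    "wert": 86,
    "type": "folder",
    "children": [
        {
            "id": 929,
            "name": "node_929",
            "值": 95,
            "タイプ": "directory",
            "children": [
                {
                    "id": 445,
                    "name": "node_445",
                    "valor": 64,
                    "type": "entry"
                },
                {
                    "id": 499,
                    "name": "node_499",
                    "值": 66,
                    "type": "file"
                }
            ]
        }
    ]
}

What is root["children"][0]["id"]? 929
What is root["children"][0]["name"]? "node_929"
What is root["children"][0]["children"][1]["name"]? "node_499"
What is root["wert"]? 86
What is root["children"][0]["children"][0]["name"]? "node_445"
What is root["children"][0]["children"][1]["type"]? "file"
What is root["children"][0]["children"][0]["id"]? 445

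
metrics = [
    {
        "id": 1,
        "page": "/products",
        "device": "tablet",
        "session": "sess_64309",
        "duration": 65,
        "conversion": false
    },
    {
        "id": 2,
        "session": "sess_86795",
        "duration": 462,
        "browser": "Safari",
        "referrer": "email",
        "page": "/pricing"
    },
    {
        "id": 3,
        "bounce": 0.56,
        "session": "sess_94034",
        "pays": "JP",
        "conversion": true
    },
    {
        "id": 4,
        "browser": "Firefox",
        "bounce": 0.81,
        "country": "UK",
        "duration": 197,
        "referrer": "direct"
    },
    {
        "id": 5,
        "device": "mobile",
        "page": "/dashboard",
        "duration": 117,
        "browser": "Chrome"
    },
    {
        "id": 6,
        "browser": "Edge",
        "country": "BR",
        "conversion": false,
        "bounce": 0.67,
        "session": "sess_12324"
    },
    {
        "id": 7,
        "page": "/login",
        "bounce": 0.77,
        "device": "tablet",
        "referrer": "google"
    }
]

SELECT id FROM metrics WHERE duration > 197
[2]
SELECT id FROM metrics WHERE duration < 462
[1, 4, 5]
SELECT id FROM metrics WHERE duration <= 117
[1, 5]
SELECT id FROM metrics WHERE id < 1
[]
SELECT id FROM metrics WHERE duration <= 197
[1, 4, 5]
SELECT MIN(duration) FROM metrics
65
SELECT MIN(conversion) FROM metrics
False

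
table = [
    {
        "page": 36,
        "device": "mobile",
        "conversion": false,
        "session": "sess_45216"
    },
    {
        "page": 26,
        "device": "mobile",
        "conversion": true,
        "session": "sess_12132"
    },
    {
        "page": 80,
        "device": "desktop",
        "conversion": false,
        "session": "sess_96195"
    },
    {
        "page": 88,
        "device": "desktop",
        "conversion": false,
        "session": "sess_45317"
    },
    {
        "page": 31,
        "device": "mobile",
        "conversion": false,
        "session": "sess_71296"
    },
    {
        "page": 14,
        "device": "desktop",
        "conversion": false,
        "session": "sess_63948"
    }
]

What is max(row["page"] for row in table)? 88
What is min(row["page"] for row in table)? 14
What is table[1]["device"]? "mobile"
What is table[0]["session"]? "sess_45216"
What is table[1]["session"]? "sess_12132"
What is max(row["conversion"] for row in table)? True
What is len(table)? 6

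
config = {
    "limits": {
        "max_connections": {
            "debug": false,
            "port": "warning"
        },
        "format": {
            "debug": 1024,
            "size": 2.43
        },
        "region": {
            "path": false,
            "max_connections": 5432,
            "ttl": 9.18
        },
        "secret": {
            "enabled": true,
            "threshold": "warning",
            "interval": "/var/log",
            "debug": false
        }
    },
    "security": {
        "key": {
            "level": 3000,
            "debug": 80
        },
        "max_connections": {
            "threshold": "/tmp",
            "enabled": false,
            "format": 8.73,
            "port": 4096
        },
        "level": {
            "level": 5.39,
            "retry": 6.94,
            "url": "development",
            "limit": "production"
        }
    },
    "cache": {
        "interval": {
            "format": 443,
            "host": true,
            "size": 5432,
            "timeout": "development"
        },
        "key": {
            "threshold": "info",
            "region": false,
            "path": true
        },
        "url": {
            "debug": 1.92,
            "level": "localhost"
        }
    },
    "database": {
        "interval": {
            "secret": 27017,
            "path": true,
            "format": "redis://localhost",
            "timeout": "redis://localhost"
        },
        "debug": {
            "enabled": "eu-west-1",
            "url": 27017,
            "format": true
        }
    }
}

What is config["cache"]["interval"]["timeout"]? "development"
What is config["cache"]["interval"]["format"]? 443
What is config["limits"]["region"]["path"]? False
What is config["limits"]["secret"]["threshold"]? "warning"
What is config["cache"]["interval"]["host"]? True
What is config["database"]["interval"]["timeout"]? "redis://localhost"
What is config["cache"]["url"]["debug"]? 1.92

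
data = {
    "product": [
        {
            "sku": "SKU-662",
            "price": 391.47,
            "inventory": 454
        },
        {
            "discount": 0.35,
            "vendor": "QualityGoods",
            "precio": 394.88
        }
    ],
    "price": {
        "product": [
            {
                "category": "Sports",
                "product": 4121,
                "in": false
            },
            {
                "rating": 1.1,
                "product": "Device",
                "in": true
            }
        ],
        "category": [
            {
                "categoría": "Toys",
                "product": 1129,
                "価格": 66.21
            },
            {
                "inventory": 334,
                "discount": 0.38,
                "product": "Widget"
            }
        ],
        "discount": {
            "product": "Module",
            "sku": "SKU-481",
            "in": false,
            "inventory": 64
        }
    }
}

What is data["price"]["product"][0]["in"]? False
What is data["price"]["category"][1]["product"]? "Widget"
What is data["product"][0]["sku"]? "SKU-662"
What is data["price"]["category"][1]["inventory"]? 334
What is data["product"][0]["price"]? 391.47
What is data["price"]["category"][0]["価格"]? 66.21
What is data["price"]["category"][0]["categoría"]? "Toys"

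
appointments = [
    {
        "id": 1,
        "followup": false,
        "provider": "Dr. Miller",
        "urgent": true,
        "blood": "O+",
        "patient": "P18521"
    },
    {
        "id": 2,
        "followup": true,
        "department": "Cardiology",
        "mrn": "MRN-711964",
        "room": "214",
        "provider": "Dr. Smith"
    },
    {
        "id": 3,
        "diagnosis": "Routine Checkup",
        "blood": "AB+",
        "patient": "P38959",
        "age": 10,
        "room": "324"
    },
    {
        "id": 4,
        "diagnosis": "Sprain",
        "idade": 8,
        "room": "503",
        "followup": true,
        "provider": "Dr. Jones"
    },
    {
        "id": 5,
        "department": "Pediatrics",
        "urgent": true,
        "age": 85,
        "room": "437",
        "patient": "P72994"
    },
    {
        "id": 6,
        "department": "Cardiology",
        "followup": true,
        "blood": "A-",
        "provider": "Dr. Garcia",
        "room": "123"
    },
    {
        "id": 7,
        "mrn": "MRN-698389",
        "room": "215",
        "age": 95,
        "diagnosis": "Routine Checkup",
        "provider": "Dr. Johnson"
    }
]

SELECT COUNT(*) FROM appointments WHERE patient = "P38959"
1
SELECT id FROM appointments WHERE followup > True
[]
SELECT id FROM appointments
[1, 2, 3, 4, 5, 6, 7]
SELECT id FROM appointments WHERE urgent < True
[]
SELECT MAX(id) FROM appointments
7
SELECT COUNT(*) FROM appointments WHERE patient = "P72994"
1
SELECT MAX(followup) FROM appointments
True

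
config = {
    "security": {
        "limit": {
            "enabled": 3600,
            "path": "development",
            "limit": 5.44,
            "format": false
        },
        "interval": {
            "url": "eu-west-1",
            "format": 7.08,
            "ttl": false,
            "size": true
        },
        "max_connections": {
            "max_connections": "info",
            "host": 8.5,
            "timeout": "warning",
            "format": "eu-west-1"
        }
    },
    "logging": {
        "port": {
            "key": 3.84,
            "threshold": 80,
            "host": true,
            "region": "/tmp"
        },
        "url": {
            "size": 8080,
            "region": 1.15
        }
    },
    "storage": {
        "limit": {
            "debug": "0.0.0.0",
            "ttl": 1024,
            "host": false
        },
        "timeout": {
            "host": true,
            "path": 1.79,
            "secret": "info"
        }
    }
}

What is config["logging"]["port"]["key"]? 3.84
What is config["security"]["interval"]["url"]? "eu-west-1"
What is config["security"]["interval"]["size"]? True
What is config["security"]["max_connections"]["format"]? "eu-west-1"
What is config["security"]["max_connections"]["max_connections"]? "info"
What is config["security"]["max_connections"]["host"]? 8.5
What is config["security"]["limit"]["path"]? "development"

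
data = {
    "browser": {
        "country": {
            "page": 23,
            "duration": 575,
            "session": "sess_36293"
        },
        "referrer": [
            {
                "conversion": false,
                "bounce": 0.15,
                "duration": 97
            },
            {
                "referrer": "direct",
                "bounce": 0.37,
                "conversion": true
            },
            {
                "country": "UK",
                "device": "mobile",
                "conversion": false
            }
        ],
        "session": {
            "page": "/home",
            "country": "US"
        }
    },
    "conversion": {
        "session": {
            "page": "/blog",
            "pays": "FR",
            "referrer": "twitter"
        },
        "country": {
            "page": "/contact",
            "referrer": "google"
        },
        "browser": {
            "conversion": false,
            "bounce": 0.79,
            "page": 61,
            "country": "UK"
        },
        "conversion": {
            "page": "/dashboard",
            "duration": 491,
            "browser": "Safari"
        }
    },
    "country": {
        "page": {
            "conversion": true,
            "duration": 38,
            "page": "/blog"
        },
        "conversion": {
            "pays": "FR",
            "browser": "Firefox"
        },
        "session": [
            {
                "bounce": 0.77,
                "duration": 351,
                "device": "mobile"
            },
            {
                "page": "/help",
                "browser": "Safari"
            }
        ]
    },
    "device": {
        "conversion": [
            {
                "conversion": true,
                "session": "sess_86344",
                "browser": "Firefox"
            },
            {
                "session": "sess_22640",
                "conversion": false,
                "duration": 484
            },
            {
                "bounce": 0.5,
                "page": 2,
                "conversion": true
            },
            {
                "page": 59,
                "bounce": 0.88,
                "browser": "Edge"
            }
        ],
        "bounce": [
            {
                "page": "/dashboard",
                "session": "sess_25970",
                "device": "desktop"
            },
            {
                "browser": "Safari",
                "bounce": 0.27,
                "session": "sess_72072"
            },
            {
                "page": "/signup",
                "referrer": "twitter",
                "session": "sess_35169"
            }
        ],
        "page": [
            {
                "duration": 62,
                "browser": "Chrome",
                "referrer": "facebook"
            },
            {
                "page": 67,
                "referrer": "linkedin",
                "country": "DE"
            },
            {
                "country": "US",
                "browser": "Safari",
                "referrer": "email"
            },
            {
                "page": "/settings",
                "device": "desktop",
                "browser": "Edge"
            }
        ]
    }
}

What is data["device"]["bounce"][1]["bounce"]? 0.27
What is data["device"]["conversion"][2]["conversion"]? True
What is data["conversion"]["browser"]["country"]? "UK"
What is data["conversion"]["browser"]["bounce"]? 0.79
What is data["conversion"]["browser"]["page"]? 61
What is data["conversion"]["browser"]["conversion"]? False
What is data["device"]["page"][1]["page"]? 67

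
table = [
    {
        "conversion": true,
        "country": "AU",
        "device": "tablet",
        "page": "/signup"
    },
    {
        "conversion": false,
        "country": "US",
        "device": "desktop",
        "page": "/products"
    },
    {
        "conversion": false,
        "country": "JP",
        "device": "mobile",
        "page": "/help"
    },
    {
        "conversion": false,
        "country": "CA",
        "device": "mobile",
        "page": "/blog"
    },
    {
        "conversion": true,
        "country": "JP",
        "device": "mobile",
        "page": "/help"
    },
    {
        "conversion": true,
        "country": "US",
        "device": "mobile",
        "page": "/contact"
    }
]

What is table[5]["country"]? "US"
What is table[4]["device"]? "mobile"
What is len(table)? 6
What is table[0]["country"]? "AU"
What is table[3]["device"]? "mobile"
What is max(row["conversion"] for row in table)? True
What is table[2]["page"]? "/help"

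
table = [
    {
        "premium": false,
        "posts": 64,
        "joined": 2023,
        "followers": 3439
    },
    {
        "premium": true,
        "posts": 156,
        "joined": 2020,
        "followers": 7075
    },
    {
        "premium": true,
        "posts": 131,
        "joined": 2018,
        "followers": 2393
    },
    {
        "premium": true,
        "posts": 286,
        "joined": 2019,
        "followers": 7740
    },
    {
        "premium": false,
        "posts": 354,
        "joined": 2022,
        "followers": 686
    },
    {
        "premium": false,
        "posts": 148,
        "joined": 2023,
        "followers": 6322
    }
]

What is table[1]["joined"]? 2020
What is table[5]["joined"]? 2023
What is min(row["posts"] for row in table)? 64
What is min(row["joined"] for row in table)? 2018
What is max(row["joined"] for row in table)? 2023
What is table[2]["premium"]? True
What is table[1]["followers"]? 7075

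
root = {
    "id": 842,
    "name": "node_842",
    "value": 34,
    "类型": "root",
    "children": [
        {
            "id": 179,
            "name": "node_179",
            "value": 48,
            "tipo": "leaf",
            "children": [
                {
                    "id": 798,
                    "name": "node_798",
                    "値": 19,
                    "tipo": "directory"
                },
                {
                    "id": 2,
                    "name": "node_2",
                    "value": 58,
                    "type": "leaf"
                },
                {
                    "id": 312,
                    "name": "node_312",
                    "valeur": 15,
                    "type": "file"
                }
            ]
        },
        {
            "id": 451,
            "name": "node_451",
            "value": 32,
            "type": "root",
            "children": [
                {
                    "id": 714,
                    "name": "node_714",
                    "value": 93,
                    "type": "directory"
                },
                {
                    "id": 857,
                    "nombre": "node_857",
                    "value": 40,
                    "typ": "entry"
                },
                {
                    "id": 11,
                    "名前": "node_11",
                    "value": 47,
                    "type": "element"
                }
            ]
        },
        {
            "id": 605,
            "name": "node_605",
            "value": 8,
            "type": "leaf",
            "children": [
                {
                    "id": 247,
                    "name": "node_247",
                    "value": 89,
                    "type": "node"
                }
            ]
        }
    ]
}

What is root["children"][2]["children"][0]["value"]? 89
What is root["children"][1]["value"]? 32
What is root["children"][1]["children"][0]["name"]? "node_714"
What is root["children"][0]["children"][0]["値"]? 19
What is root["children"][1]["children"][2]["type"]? "element"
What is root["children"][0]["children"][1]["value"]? 58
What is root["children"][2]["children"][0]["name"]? "node_247"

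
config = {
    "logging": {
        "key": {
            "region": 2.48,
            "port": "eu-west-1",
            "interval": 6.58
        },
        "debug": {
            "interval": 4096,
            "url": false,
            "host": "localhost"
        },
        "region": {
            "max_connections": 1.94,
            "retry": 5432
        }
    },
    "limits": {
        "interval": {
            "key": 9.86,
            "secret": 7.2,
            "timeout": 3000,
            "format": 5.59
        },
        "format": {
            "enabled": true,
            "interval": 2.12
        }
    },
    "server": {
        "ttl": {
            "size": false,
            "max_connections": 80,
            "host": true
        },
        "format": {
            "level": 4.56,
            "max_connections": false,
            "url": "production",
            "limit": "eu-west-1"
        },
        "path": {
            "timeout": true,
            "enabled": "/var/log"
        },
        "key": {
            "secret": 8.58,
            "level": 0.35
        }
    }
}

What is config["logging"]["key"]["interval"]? 6.58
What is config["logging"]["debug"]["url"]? False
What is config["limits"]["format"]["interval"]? 2.12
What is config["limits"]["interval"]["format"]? 5.59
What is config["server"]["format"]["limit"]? "eu-west-1"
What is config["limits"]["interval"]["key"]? 9.86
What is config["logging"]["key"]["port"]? "eu-west-1"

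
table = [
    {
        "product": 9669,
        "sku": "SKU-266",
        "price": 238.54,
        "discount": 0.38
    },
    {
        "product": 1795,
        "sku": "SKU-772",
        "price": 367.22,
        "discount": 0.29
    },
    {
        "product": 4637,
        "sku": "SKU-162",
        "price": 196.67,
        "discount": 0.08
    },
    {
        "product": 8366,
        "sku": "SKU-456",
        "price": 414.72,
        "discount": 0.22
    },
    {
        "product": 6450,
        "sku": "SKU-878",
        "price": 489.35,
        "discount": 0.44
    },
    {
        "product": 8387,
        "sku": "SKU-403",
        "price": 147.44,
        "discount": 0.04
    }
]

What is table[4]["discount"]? 0.44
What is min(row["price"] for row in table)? 147.44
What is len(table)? 6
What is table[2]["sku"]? "SKU-162"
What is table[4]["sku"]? "SKU-878"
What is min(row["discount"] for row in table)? 0.04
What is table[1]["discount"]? 0.29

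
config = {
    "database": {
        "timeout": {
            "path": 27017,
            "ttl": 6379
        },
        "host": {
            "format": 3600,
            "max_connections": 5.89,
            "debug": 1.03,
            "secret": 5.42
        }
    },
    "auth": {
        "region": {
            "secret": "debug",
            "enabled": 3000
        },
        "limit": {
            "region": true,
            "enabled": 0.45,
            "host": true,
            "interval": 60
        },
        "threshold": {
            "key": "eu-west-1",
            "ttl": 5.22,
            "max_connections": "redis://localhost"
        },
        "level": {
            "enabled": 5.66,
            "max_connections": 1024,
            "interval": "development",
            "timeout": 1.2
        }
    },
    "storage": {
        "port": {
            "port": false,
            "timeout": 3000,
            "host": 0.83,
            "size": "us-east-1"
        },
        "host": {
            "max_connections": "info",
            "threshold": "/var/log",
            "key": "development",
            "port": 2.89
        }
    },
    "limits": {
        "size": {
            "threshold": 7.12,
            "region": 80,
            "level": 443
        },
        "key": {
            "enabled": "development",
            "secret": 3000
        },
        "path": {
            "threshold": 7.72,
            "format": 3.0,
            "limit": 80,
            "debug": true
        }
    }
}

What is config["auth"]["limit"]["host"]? True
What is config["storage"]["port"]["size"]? "us-east-1"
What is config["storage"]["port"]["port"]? False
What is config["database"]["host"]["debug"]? 1.03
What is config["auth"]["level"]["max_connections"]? 1024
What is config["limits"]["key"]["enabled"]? "development"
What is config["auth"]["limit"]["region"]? True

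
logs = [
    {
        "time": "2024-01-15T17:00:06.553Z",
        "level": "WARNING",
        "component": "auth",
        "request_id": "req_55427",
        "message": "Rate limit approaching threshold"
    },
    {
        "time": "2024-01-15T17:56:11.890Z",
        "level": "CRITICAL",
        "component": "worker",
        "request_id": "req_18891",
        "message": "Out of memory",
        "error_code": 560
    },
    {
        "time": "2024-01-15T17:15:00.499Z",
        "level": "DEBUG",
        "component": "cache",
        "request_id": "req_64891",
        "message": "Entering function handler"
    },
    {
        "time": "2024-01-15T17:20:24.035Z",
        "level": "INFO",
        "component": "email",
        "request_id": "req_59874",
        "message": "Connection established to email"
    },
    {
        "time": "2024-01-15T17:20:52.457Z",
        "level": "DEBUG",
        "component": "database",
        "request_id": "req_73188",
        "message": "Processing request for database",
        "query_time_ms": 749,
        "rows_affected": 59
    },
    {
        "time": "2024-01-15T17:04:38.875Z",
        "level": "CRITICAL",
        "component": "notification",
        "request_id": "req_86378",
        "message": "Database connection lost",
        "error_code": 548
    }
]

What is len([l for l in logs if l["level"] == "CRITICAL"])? 2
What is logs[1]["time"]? "2024-01-15T17:56:11.890Z"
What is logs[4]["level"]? "DEBUG"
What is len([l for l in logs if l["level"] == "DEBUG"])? 2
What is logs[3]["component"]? "email"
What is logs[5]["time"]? "2024-01-15T17:04:38.875Z"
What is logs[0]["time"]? "2024-01-15T17:00:06.553Z"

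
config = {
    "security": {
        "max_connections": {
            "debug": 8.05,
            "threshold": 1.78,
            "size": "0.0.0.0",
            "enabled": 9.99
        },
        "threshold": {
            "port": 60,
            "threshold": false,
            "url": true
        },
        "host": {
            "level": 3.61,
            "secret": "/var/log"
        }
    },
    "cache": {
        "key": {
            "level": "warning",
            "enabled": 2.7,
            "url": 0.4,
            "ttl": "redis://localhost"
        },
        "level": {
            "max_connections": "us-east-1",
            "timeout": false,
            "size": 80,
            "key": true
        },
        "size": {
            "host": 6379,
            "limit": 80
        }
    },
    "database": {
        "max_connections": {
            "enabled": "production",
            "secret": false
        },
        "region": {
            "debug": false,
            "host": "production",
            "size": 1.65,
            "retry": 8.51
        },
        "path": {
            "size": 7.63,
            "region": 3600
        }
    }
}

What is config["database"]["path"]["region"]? 3600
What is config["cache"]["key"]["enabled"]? 2.7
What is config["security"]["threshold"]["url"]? True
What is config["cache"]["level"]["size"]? 80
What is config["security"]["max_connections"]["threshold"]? 1.78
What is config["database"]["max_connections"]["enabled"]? "production"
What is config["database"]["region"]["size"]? 1.65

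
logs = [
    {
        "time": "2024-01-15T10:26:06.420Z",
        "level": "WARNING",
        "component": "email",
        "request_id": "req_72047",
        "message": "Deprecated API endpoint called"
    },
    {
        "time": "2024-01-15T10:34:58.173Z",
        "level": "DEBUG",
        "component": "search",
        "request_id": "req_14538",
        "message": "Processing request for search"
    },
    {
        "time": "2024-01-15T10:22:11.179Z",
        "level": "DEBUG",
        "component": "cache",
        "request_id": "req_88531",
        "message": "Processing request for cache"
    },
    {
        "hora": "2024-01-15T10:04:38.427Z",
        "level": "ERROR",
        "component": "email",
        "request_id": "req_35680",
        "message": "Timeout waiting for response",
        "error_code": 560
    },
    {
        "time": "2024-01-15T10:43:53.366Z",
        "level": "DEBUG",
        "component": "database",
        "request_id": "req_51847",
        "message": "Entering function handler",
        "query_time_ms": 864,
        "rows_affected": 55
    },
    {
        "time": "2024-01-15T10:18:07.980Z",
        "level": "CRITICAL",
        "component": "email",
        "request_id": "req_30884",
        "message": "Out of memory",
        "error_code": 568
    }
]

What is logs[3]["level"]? "ERROR"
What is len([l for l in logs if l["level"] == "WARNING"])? 1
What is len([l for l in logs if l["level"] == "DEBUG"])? 3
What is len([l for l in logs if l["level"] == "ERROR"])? 1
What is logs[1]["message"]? "Processing request for search"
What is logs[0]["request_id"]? "req_72047"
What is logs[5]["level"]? "CRITICAL"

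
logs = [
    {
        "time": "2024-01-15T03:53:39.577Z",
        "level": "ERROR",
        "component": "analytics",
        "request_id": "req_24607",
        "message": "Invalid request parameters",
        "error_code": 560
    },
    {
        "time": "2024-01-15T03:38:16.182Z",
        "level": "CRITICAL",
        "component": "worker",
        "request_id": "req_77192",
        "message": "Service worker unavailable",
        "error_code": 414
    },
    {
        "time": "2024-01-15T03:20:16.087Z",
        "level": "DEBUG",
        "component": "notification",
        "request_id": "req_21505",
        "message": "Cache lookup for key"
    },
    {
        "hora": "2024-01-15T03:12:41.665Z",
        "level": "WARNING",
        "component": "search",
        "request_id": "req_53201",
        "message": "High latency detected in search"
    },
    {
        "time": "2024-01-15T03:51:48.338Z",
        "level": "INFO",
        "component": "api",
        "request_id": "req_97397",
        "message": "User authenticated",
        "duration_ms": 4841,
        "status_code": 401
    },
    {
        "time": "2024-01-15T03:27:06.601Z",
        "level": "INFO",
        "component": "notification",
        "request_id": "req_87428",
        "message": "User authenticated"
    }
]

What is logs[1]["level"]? "CRITICAL"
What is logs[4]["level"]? "INFO"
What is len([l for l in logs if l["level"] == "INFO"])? 2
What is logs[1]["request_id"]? "req_77192"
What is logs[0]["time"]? "2024-01-15T03:53:39.577Z"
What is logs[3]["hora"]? "2024-01-15T03:12:41.665Z"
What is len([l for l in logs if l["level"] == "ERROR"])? 1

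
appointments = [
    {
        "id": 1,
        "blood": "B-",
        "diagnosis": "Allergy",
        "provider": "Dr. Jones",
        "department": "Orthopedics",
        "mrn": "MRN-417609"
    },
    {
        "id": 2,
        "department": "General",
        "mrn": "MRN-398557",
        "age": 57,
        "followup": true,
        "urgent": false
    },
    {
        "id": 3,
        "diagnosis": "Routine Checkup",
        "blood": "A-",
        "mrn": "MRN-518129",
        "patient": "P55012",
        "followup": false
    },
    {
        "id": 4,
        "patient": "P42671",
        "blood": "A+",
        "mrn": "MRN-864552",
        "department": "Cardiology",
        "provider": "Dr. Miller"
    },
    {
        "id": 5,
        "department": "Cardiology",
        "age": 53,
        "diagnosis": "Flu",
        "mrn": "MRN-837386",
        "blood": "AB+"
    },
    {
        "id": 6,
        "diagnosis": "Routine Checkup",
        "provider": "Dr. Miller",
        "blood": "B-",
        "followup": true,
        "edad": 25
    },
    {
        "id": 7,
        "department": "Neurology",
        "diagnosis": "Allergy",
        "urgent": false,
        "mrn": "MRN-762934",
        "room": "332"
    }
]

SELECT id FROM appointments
[1, 2, 3, 4, 5, 6, 7]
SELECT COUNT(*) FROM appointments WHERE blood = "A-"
1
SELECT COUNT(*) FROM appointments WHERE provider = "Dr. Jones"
1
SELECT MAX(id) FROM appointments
7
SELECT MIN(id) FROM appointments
1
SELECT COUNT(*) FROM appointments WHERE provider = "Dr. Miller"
2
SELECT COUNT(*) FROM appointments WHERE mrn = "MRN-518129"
1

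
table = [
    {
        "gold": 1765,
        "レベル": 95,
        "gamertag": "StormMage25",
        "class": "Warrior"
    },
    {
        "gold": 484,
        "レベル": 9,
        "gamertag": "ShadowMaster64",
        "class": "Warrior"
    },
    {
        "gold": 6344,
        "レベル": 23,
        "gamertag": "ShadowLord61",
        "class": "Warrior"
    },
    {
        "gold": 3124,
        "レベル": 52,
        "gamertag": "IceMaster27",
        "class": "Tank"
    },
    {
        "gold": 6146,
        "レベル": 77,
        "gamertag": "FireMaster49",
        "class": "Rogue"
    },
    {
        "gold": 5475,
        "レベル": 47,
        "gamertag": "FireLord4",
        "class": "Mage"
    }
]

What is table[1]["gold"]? 484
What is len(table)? 6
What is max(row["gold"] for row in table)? 6344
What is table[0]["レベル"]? 95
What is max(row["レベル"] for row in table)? 95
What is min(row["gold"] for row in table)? 484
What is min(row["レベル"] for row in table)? 9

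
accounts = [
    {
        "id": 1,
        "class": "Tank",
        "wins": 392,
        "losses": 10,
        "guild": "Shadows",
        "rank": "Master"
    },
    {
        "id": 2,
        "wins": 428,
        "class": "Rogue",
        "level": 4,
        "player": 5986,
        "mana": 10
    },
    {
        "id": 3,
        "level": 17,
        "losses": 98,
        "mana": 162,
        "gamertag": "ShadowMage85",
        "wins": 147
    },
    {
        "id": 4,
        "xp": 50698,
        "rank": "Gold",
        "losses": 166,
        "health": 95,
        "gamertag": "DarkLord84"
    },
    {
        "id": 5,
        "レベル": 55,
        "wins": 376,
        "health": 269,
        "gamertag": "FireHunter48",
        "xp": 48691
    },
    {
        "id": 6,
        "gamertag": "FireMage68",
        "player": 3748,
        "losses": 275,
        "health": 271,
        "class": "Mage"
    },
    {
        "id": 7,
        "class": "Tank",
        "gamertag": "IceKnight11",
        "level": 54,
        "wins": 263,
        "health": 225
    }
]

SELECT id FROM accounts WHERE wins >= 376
[1, 2, 5]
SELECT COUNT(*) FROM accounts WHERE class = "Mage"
1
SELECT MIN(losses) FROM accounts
10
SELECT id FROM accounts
[1, 2, 3, 4, 5, 6, 7]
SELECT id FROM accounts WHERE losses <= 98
[1, 3]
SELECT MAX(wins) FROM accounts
428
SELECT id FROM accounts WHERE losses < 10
[]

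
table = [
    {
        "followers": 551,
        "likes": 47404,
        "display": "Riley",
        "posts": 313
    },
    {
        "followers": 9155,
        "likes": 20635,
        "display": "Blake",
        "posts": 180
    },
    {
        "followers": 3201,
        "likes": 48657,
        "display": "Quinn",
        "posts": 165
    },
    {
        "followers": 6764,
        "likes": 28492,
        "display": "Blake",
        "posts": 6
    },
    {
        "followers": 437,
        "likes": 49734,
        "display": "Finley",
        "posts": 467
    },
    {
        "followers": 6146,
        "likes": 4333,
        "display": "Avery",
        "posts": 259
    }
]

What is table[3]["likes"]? 28492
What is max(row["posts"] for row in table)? 467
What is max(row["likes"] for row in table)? 49734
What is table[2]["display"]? "Quinn"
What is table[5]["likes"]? 4333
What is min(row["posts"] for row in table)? 6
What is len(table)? 6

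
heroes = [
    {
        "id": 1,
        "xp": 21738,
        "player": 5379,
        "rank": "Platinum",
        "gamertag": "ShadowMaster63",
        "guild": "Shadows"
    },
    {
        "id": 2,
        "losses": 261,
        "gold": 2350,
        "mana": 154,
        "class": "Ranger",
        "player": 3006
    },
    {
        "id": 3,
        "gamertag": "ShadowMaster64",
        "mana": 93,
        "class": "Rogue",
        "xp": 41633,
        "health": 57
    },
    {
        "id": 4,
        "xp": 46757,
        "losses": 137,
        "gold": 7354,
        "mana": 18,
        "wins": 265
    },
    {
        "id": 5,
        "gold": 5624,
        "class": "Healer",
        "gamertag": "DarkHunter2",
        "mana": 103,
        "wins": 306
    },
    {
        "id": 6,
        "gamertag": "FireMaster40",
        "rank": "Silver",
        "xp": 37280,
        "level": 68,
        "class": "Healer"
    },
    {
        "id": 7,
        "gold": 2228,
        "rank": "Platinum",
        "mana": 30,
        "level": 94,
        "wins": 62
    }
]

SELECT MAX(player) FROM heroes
5379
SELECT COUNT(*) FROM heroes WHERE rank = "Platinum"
2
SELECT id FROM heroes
[1, 2, 3, 4, 5, 6, 7]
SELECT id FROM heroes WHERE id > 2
[3, 4, 5, 6, 7]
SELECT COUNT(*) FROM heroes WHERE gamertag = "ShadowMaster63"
1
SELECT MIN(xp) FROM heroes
21738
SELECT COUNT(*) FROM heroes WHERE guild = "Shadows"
1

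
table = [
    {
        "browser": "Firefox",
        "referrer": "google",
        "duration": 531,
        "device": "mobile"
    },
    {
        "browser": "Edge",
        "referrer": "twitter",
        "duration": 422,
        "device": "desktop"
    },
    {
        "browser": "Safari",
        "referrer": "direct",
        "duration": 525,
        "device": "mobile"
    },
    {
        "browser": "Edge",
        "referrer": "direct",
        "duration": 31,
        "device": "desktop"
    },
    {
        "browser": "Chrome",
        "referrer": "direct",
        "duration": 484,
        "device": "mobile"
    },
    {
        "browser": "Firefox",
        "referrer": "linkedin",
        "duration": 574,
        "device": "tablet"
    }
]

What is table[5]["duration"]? 574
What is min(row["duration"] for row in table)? 31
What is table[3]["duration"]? 31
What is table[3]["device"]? "desktop"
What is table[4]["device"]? "mobile"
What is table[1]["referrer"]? "twitter"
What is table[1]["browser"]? "Edge"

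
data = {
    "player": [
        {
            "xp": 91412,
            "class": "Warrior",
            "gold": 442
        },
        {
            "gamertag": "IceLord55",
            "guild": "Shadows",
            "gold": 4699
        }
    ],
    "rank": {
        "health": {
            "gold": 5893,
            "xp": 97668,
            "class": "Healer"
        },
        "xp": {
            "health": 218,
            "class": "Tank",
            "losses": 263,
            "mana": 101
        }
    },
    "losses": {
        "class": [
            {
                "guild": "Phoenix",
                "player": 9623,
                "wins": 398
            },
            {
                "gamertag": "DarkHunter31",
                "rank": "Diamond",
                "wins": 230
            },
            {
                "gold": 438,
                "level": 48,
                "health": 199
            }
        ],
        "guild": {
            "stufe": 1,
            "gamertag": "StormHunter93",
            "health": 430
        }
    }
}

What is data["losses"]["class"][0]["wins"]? 398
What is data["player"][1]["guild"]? "Shadows"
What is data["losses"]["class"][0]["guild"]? "Phoenix"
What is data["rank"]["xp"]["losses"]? 263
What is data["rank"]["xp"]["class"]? "Tank"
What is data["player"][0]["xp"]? 91412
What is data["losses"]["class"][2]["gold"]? 438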